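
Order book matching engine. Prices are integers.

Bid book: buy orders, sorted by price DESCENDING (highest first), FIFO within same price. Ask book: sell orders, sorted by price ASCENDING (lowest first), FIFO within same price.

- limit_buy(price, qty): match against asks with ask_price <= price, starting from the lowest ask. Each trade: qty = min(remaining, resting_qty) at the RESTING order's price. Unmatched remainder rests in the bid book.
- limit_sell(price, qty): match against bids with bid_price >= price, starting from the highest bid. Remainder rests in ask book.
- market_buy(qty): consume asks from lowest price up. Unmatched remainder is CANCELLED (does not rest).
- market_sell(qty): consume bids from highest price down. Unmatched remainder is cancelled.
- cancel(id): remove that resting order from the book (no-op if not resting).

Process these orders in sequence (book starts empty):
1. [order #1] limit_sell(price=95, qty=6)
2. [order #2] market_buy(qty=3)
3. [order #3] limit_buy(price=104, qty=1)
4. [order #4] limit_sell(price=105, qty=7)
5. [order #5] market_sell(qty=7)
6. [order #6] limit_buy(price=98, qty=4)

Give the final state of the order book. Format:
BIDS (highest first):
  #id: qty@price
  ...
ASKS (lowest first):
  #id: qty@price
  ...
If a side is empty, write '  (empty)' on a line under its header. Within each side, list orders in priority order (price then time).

After op 1 [order #1] limit_sell(price=95, qty=6): fills=none; bids=[-] asks=[#1:6@95]
After op 2 [order #2] market_buy(qty=3): fills=#2x#1:3@95; bids=[-] asks=[#1:3@95]
After op 3 [order #3] limit_buy(price=104, qty=1): fills=#3x#1:1@95; bids=[-] asks=[#1:2@95]
After op 4 [order #4] limit_sell(price=105, qty=7): fills=none; bids=[-] asks=[#1:2@95 #4:7@105]
After op 5 [order #5] market_sell(qty=7): fills=none; bids=[-] asks=[#1:2@95 #4:7@105]
After op 6 [order #6] limit_buy(price=98, qty=4): fills=#6x#1:2@95; bids=[#6:2@98] asks=[#4:7@105]

Answer: BIDS (highest first):
  #6: 2@98
ASKS (lowest first):
  #4: 7@105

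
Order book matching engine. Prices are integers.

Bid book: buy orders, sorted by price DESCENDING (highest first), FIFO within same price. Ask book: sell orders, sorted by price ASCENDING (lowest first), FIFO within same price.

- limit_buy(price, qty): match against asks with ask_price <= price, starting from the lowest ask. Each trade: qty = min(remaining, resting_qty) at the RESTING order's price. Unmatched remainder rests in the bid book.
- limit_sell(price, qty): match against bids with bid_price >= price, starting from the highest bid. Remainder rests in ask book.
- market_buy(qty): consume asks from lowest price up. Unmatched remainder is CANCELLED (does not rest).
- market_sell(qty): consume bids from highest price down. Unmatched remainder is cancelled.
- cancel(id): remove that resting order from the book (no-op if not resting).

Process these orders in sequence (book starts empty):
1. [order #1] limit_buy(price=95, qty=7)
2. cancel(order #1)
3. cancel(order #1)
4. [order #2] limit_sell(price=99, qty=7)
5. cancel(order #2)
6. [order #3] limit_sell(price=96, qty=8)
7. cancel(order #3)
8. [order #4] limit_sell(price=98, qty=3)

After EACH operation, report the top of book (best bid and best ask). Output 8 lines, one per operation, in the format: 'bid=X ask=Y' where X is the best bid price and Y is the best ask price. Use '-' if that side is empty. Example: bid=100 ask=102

After op 1 [order #1] limit_buy(price=95, qty=7): fills=none; bids=[#1:7@95] asks=[-]
After op 2 cancel(order #1): fills=none; bids=[-] asks=[-]
After op 3 cancel(order #1): fills=none; bids=[-] asks=[-]
After op 4 [order #2] limit_sell(price=99, qty=7): fills=none; bids=[-] asks=[#2:7@99]
After op 5 cancel(order #2): fills=none; bids=[-] asks=[-]
After op 6 [order #3] limit_sell(price=96, qty=8): fills=none; bids=[-] asks=[#3:8@96]
After op 7 cancel(order #3): fills=none; bids=[-] asks=[-]
After op 8 [order #4] limit_sell(price=98, qty=3): fills=none; bids=[-] asks=[#4:3@98]

Answer: bid=95 ask=-
bid=- ask=-
bid=- ask=-
bid=- ask=99
bid=- ask=-
bid=- ask=96
bid=- ask=-
bid=- ask=98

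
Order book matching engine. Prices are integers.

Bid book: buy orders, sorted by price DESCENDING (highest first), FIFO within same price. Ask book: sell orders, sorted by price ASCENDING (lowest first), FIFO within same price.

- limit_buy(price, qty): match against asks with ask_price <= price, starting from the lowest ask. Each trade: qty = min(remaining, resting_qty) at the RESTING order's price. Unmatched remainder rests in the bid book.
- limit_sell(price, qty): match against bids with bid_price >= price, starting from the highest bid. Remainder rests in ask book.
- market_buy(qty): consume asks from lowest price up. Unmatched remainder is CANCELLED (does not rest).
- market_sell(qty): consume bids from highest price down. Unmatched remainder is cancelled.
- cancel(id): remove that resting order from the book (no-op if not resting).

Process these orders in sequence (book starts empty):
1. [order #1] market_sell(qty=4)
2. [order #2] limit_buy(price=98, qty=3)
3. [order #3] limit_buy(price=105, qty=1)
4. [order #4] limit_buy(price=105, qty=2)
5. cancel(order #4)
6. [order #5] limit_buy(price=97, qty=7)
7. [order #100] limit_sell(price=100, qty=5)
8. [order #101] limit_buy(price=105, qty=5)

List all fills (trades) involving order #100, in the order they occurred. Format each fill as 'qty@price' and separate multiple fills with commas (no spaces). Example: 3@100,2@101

Answer: 1@105,4@100

Derivation:
After op 1 [order #1] market_sell(qty=4): fills=none; bids=[-] asks=[-]
After op 2 [order #2] limit_buy(price=98, qty=3): fills=none; bids=[#2:3@98] asks=[-]
After op 3 [order #3] limit_buy(price=105, qty=1): fills=none; bids=[#3:1@105 #2:3@98] asks=[-]
After op 4 [order #4] limit_buy(price=105, qty=2): fills=none; bids=[#3:1@105 #4:2@105 #2:3@98] asks=[-]
After op 5 cancel(order #4): fills=none; bids=[#3:1@105 #2:3@98] asks=[-]
After op 6 [order #5] limit_buy(price=97, qty=7): fills=none; bids=[#3:1@105 #2:3@98 #5:7@97] asks=[-]
After op 7 [order #100] limit_sell(price=100, qty=5): fills=#3x#100:1@105; bids=[#2:3@98 #5:7@97] asks=[#100:4@100]
After op 8 [order #101] limit_buy(price=105, qty=5): fills=#101x#100:4@100; bids=[#101:1@105 #2:3@98 #5:7@97] asks=[-]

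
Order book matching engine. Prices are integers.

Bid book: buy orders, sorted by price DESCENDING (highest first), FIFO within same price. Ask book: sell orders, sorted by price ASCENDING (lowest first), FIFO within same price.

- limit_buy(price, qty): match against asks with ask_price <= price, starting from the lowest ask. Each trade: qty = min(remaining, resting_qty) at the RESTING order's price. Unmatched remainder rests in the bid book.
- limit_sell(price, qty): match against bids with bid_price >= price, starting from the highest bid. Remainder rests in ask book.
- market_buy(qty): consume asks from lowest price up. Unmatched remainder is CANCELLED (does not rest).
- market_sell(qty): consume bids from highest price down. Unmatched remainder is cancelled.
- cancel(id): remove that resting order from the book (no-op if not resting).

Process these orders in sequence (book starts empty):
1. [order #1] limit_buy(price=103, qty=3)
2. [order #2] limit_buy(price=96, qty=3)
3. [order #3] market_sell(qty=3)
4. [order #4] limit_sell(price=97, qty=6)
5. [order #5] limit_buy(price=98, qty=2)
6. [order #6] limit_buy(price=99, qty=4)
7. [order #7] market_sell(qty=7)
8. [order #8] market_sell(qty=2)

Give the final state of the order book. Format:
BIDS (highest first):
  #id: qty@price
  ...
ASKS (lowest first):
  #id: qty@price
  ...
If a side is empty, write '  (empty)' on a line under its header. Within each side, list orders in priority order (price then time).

After op 1 [order #1] limit_buy(price=103, qty=3): fills=none; bids=[#1:3@103] asks=[-]
After op 2 [order #2] limit_buy(price=96, qty=3): fills=none; bids=[#1:3@103 #2:3@96] asks=[-]
After op 3 [order #3] market_sell(qty=3): fills=#1x#3:3@103; bids=[#2:3@96] asks=[-]
After op 4 [order #4] limit_sell(price=97, qty=6): fills=none; bids=[#2:3@96] asks=[#4:6@97]
After op 5 [order #5] limit_buy(price=98, qty=2): fills=#5x#4:2@97; bids=[#2:3@96] asks=[#4:4@97]
After op 6 [order #6] limit_buy(price=99, qty=4): fills=#6x#4:4@97; bids=[#2:3@96] asks=[-]
After op 7 [order #7] market_sell(qty=7): fills=#2x#7:3@96; bids=[-] asks=[-]
After op 8 [order #8] market_sell(qty=2): fills=none; bids=[-] asks=[-]

Answer: BIDS (highest first):
  (empty)
ASKS (lowest first):
  (empty)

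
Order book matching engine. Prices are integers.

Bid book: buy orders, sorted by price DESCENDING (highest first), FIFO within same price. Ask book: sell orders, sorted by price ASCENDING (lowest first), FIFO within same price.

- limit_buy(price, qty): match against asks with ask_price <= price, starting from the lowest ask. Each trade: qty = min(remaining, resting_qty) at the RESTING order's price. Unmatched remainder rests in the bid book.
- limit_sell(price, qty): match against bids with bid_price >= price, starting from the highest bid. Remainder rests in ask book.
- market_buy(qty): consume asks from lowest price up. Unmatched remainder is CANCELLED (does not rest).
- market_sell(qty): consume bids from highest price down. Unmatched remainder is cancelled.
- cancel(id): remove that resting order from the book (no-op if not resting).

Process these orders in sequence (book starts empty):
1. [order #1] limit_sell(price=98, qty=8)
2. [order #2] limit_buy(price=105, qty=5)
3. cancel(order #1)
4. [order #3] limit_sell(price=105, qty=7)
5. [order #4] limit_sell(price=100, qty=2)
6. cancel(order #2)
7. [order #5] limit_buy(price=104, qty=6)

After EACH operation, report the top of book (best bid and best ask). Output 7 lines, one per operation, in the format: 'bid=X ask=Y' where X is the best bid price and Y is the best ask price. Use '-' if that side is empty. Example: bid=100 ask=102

After op 1 [order #1] limit_sell(price=98, qty=8): fills=none; bids=[-] asks=[#1:8@98]
After op 2 [order #2] limit_buy(price=105, qty=5): fills=#2x#1:5@98; bids=[-] asks=[#1:3@98]
After op 3 cancel(order #1): fills=none; bids=[-] asks=[-]
After op 4 [order #3] limit_sell(price=105, qty=7): fills=none; bids=[-] asks=[#3:7@105]
After op 5 [order #4] limit_sell(price=100, qty=2): fills=none; bids=[-] asks=[#4:2@100 #3:7@105]
After op 6 cancel(order #2): fills=none; bids=[-] asks=[#4:2@100 #3:7@105]
After op 7 [order #5] limit_buy(price=104, qty=6): fills=#5x#4:2@100; bids=[#5:4@104] asks=[#3:7@105]

Answer: bid=- ask=98
bid=- ask=98
bid=- ask=-
bid=- ask=105
bid=- ask=100
bid=- ask=100
bid=104 ask=105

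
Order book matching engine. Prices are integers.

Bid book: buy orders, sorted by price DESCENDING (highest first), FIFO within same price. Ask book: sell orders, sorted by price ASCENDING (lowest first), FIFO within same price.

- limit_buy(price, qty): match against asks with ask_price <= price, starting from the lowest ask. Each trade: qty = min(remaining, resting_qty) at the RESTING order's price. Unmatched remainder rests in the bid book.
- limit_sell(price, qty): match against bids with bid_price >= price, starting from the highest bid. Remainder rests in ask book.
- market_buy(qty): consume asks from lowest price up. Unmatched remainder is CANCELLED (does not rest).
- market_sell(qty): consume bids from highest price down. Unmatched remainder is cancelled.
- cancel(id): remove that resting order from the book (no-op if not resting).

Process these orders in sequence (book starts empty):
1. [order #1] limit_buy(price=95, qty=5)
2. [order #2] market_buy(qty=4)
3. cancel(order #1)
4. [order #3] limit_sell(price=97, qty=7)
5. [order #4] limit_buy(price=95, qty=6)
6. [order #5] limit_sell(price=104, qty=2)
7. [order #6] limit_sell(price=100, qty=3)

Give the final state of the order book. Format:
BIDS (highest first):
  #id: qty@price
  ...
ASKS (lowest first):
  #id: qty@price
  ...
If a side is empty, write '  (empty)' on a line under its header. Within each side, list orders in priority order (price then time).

After op 1 [order #1] limit_buy(price=95, qty=5): fills=none; bids=[#1:5@95] asks=[-]
After op 2 [order #2] market_buy(qty=4): fills=none; bids=[#1:5@95] asks=[-]
After op 3 cancel(order #1): fills=none; bids=[-] asks=[-]
After op 4 [order #3] limit_sell(price=97, qty=7): fills=none; bids=[-] asks=[#3:7@97]
After op 5 [order #4] limit_buy(price=95, qty=6): fills=none; bids=[#4:6@95] asks=[#3:7@97]
After op 6 [order #5] limit_sell(price=104, qty=2): fills=none; bids=[#4:6@95] asks=[#3:7@97 #5:2@104]
After op 7 [order #6] limit_sell(price=100, qty=3): fills=none; bids=[#4:6@95] asks=[#3:7@97 #6:3@100 #5:2@104]

Answer: BIDS (highest first):
  #4: 6@95
ASKS (lowest first):
  #3: 7@97
  #6: 3@100
  #5: 2@104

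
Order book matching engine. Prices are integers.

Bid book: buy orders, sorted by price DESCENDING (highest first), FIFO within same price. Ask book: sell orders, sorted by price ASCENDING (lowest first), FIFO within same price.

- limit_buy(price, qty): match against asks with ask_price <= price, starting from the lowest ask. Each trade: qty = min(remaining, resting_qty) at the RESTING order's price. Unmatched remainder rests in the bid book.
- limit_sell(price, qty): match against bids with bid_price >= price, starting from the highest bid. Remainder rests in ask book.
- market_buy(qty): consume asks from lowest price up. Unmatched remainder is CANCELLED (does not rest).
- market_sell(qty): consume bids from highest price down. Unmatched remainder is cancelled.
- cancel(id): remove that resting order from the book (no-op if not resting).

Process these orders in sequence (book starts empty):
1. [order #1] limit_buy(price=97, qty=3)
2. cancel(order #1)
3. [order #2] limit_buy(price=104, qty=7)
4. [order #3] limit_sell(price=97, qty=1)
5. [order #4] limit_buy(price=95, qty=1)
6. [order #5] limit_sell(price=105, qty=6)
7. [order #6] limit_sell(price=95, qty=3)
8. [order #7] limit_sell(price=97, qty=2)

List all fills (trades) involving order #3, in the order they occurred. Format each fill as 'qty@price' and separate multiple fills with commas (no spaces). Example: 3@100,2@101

Answer: 1@104

Derivation:
After op 1 [order #1] limit_buy(price=97, qty=3): fills=none; bids=[#1:3@97] asks=[-]
After op 2 cancel(order #1): fills=none; bids=[-] asks=[-]
After op 3 [order #2] limit_buy(price=104, qty=7): fills=none; bids=[#2:7@104] asks=[-]
After op 4 [order #3] limit_sell(price=97, qty=1): fills=#2x#3:1@104; bids=[#2:6@104] asks=[-]
After op 5 [order #4] limit_buy(price=95, qty=1): fills=none; bids=[#2:6@104 #4:1@95] asks=[-]
After op 6 [order #5] limit_sell(price=105, qty=6): fills=none; bids=[#2:6@104 #4:1@95] asks=[#5:6@105]
After op 7 [order #6] limit_sell(price=95, qty=3): fills=#2x#6:3@104; bids=[#2:3@104 #4:1@95] asks=[#5:6@105]
After op 8 [order #7] limit_sell(price=97, qty=2): fills=#2x#7:2@104; bids=[#2:1@104 #4:1@95] asks=[#5:6@105]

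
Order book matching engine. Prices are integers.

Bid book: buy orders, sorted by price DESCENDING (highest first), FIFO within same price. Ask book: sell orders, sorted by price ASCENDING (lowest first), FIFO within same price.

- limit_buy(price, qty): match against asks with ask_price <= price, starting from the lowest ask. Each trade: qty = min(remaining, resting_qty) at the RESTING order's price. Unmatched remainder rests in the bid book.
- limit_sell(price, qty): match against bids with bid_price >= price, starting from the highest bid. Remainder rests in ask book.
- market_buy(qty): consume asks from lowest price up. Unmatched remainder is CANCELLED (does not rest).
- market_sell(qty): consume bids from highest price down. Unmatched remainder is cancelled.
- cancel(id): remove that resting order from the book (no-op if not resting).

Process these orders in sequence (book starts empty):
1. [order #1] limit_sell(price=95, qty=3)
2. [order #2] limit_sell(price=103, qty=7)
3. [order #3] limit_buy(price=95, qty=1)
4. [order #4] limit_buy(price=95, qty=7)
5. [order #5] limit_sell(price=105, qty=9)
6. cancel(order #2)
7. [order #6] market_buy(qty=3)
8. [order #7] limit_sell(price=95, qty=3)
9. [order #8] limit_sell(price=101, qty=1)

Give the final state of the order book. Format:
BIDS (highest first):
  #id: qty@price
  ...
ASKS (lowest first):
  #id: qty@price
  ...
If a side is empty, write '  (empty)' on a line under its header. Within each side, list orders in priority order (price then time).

Answer: BIDS (highest first):
  #4: 2@95
ASKS (lowest first):
  #8: 1@101
  #5: 6@105

Derivation:
After op 1 [order #1] limit_sell(price=95, qty=3): fills=none; bids=[-] asks=[#1:3@95]
After op 2 [order #2] limit_sell(price=103, qty=7): fills=none; bids=[-] asks=[#1:3@95 #2:7@103]
After op 3 [order #3] limit_buy(price=95, qty=1): fills=#3x#1:1@95; bids=[-] asks=[#1:2@95 #2:7@103]
After op 4 [order #4] limit_buy(price=95, qty=7): fills=#4x#1:2@95; bids=[#4:5@95] asks=[#2:7@103]
After op 5 [order #5] limit_sell(price=105, qty=9): fills=none; bids=[#4:5@95] asks=[#2:7@103 #5:9@105]
After op 6 cancel(order #2): fills=none; bids=[#4:5@95] asks=[#5:9@105]
After op 7 [order #6] market_buy(qty=3): fills=#6x#5:3@105; bids=[#4:5@95] asks=[#5:6@105]
After op 8 [order #7] limit_sell(price=95, qty=3): fills=#4x#7:3@95; bids=[#4:2@95] asks=[#5:6@105]
After op 9 [order #8] limit_sell(price=101, qty=1): fills=none; bids=[#4:2@95] asks=[#8:1@101 #5:6@105]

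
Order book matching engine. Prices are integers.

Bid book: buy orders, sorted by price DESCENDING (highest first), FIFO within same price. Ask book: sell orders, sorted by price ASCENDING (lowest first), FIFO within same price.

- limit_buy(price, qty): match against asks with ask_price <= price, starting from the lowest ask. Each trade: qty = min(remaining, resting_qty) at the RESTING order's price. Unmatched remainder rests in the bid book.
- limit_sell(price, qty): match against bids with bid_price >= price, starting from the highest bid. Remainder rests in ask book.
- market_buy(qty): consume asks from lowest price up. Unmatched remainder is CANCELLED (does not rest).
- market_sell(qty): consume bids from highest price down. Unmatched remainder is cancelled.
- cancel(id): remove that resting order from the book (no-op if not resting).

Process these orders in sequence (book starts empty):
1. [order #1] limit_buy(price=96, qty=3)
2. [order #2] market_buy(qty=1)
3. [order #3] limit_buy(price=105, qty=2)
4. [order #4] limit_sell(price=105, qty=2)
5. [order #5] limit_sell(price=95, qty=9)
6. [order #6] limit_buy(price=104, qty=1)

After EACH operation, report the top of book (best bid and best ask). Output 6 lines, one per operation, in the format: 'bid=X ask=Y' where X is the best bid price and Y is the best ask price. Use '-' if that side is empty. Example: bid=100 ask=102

Answer: bid=96 ask=-
bid=96 ask=-
bid=105 ask=-
bid=96 ask=-
bid=- ask=95
bid=- ask=95

Derivation:
After op 1 [order #1] limit_buy(price=96, qty=3): fills=none; bids=[#1:3@96] asks=[-]
After op 2 [order #2] market_buy(qty=1): fills=none; bids=[#1:3@96] asks=[-]
After op 3 [order #3] limit_buy(price=105, qty=2): fills=none; bids=[#3:2@105 #1:3@96] asks=[-]
After op 4 [order #4] limit_sell(price=105, qty=2): fills=#3x#4:2@105; bids=[#1:3@96] asks=[-]
After op 5 [order #5] limit_sell(price=95, qty=9): fills=#1x#5:3@96; bids=[-] asks=[#5:6@95]
After op 6 [order #6] limit_buy(price=104, qty=1): fills=#6x#5:1@95; bids=[-] asks=[#5:5@95]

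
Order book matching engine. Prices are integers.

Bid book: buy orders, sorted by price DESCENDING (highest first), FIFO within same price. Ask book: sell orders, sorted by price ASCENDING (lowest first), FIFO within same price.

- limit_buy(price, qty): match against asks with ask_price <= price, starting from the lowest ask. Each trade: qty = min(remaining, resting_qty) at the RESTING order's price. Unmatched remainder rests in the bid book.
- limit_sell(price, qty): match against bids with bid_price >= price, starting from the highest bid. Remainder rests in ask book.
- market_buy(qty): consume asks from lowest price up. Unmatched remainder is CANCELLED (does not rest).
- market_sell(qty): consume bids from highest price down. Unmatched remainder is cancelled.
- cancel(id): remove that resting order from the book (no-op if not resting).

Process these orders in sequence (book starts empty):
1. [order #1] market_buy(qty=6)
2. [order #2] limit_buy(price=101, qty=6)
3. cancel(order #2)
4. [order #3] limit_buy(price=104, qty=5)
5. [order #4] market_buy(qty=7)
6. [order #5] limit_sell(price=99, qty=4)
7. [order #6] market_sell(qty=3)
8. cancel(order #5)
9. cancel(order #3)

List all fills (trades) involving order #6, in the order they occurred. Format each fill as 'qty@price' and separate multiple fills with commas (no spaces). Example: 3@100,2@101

Answer: 1@104

Derivation:
After op 1 [order #1] market_buy(qty=6): fills=none; bids=[-] asks=[-]
After op 2 [order #2] limit_buy(price=101, qty=6): fills=none; bids=[#2:6@101] asks=[-]
After op 3 cancel(order #2): fills=none; bids=[-] asks=[-]
After op 4 [order #3] limit_buy(price=104, qty=5): fills=none; bids=[#3:5@104] asks=[-]
After op 5 [order #4] market_buy(qty=7): fills=none; bids=[#3:5@104] asks=[-]
After op 6 [order #5] limit_sell(price=99, qty=4): fills=#3x#5:4@104; bids=[#3:1@104] asks=[-]
After op 7 [order #6] market_sell(qty=3): fills=#3x#6:1@104; bids=[-] asks=[-]
After op 8 cancel(order #5): fills=none; bids=[-] asks=[-]
After op 9 cancel(order #3): fills=none; bids=[-] asks=[-]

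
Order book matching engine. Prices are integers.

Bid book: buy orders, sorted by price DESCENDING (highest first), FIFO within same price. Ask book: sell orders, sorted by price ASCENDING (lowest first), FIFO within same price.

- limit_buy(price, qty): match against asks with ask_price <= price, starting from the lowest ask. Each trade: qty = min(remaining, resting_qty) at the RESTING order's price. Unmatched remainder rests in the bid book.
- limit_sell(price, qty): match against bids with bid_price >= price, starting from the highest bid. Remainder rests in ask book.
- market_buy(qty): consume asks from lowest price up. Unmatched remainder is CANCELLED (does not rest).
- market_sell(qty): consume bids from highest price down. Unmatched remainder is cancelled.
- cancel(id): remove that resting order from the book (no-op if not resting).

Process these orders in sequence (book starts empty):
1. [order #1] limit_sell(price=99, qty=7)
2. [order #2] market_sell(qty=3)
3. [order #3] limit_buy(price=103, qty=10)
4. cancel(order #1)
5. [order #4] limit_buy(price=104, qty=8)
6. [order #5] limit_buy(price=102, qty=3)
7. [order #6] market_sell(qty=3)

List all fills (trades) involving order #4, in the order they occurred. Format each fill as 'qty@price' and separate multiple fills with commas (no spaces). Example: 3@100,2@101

After op 1 [order #1] limit_sell(price=99, qty=7): fills=none; bids=[-] asks=[#1:7@99]
After op 2 [order #2] market_sell(qty=3): fills=none; bids=[-] asks=[#1:7@99]
After op 3 [order #3] limit_buy(price=103, qty=10): fills=#3x#1:7@99; bids=[#3:3@103] asks=[-]
After op 4 cancel(order #1): fills=none; bids=[#3:3@103] asks=[-]
After op 5 [order #4] limit_buy(price=104, qty=8): fills=none; bids=[#4:8@104 #3:3@103] asks=[-]
After op 6 [order #5] limit_buy(price=102, qty=3): fills=none; bids=[#4:8@104 #3:3@103 #5:3@102] asks=[-]
After op 7 [order #6] market_sell(qty=3): fills=#4x#6:3@104; bids=[#4:5@104 #3:3@103 #5:3@102] asks=[-]

Answer: 3@104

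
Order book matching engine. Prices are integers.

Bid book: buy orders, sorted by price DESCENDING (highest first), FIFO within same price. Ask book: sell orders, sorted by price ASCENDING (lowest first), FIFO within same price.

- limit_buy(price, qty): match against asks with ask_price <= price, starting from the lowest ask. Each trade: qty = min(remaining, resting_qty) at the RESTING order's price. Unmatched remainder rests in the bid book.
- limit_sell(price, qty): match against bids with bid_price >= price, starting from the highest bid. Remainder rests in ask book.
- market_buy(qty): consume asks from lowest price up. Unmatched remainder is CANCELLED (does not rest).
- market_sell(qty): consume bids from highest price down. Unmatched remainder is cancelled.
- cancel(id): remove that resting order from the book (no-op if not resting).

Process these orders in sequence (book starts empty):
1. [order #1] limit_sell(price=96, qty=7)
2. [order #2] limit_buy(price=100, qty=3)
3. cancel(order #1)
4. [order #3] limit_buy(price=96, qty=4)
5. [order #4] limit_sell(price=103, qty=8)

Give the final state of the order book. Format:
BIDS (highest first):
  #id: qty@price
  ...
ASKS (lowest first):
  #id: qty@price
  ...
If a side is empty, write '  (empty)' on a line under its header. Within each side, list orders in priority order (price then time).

Answer: BIDS (highest first):
  #3: 4@96
ASKS (lowest first):
  #4: 8@103

Derivation:
After op 1 [order #1] limit_sell(price=96, qty=7): fills=none; bids=[-] asks=[#1:7@96]
After op 2 [order #2] limit_buy(price=100, qty=3): fills=#2x#1:3@96; bids=[-] asks=[#1:4@96]
After op 3 cancel(order #1): fills=none; bids=[-] asks=[-]
After op 4 [order #3] limit_buy(price=96, qty=4): fills=none; bids=[#3:4@96] asks=[-]
After op 5 [order #4] limit_sell(price=103, qty=8): fills=none; bids=[#3:4@96] asks=[#4:8@103]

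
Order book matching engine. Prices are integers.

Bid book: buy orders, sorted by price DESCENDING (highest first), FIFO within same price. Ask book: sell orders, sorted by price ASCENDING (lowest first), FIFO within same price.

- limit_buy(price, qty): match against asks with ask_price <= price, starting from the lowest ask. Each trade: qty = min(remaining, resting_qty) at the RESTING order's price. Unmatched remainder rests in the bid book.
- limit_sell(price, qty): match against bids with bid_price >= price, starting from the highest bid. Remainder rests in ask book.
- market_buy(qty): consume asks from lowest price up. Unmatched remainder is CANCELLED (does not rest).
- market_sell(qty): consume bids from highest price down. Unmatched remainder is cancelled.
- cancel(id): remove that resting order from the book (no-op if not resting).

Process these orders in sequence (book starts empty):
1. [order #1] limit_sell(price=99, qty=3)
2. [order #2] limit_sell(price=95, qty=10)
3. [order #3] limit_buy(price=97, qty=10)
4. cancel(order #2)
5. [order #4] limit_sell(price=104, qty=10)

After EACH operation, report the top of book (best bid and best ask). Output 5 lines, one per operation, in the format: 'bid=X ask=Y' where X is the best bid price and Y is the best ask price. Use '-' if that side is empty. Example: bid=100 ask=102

Answer: bid=- ask=99
bid=- ask=95
bid=- ask=99
bid=- ask=99
bid=- ask=99

Derivation:
After op 1 [order #1] limit_sell(price=99, qty=3): fills=none; bids=[-] asks=[#1:3@99]
After op 2 [order #2] limit_sell(price=95, qty=10): fills=none; bids=[-] asks=[#2:10@95 #1:3@99]
After op 3 [order #3] limit_buy(price=97, qty=10): fills=#3x#2:10@95; bids=[-] asks=[#1:3@99]
After op 4 cancel(order #2): fills=none; bids=[-] asks=[#1:3@99]
After op 5 [order #4] limit_sell(price=104, qty=10): fills=none; bids=[-] asks=[#1:3@99 #4:10@104]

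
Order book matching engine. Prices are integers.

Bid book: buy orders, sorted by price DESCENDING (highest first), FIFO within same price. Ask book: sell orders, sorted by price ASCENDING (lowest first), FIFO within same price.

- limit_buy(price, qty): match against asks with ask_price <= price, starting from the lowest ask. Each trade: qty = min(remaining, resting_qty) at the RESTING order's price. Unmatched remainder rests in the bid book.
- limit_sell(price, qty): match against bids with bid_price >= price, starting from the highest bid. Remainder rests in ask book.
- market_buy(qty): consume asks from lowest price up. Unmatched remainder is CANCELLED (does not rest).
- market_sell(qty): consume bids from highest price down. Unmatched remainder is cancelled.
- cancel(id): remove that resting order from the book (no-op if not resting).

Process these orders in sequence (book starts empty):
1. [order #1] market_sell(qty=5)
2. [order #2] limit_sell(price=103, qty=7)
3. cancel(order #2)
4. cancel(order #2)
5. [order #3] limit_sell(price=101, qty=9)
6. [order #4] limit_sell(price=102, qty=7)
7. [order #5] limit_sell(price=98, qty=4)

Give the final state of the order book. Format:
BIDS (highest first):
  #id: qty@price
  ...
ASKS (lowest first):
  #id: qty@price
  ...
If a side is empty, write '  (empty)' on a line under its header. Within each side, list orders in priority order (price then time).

Answer: BIDS (highest first):
  (empty)
ASKS (lowest first):
  #5: 4@98
  #3: 9@101
  #4: 7@102

Derivation:
After op 1 [order #1] market_sell(qty=5): fills=none; bids=[-] asks=[-]
After op 2 [order #2] limit_sell(price=103, qty=7): fills=none; bids=[-] asks=[#2:7@103]
After op 3 cancel(order #2): fills=none; bids=[-] asks=[-]
After op 4 cancel(order #2): fills=none; bids=[-] asks=[-]
After op 5 [order #3] limit_sell(price=101, qty=9): fills=none; bids=[-] asks=[#3:9@101]
After op 6 [order #4] limit_sell(price=102, qty=7): fills=none; bids=[-] asks=[#3:9@101 #4:7@102]
After op 7 [order #5] limit_sell(price=98, qty=4): fills=none; bids=[-] asks=[#5:4@98 #3:9@101 #4:7@102]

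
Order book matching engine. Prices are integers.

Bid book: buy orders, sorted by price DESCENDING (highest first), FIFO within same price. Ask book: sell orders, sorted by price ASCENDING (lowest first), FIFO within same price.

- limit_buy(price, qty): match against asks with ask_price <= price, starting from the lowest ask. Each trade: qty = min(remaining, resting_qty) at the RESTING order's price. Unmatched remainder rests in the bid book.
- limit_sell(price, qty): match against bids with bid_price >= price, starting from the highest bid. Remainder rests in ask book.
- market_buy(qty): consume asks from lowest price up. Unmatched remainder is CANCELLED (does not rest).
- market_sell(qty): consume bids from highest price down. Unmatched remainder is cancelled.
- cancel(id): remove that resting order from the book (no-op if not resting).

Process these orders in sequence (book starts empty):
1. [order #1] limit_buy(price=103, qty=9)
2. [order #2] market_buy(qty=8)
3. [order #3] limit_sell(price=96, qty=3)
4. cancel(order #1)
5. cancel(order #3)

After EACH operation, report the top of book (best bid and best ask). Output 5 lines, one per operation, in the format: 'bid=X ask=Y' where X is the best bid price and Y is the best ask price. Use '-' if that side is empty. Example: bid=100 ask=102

After op 1 [order #1] limit_buy(price=103, qty=9): fills=none; bids=[#1:9@103] asks=[-]
After op 2 [order #2] market_buy(qty=8): fills=none; bids=[#1:9@103] asks=[-]
After op 3 [order #3] limit_sell(price=96, qty=3): fills=#1x#3:3@103; bids=[#1:6@103] asks=[-]
After op 4 cancel(order #1): fills=none; bids=[-] asks=[-]
After op 5 cancel(order #3): fills=none; bids=[-] asks=[-]

Answer: bid=103 ask=-
bid=103 ask=-
bid=103 ask=-
bid=- ask=-
bid=- ask=-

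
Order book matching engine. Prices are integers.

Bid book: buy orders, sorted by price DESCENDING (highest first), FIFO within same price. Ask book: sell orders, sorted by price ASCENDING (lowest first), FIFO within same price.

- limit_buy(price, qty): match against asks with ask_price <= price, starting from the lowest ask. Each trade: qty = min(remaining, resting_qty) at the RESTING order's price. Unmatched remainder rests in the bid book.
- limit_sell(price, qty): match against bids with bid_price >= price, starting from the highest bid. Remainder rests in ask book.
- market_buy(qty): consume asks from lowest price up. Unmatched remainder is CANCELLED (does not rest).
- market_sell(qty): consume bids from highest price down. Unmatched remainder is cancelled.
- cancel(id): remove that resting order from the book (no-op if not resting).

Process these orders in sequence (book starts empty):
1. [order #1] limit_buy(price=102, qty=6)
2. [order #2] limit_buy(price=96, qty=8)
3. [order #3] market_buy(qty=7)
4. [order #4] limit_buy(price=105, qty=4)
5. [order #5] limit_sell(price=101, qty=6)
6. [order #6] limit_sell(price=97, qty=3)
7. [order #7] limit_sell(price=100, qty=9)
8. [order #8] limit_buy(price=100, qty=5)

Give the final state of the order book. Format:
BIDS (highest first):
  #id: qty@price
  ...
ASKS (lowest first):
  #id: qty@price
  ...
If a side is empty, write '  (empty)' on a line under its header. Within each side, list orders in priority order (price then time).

Answer: BIDS (highest first):
  #2: 8@96
ASKS (lowest first):
  #7: 3@100

Derivation:
After op 1 [order #1] limit_buy(price=102, qty=6): fills=none; bids=[#1:6@102] asks=[-]
After op 2 [order #2] limit_buy(price=96, qty=8): fills=none; bids=[#1:6@102 #2:8@96] asks=[-]
After op 3 [order #3] market_buy(qty=7): fills=none; bids=[#1:6@102 #2:8@96] asks=[-]
After op 4 [order #4] limit_buy(price=105, qty=4): fills=none; bids=[#4:4@105 #1:6@102 #2:8@96] asks=[-]
After op 5 [order #5] limit_sell(price=101, qty=6): fills=#4x#5:4@105 #1x#5:2@102; bids=[#1:4@102 #2:8@96] asks=[-]
After op 6 [order #6] limit_sell(price=97, qty=3): fills=#1x#6:3@102; bids=[#1:1@102 #2:8@96] asks=[-]
After op 7 [order #7] limit_sell(price=100, qty=9): fills=#1x#7:1@102; bids=[#2:8@96] asks=[#7:8@100]
After op 8 [order #8] limit_buy(price=100, qty=5): fills=#8x#7:5@100; bids=[#2:8@96] asks=[#7:3@100]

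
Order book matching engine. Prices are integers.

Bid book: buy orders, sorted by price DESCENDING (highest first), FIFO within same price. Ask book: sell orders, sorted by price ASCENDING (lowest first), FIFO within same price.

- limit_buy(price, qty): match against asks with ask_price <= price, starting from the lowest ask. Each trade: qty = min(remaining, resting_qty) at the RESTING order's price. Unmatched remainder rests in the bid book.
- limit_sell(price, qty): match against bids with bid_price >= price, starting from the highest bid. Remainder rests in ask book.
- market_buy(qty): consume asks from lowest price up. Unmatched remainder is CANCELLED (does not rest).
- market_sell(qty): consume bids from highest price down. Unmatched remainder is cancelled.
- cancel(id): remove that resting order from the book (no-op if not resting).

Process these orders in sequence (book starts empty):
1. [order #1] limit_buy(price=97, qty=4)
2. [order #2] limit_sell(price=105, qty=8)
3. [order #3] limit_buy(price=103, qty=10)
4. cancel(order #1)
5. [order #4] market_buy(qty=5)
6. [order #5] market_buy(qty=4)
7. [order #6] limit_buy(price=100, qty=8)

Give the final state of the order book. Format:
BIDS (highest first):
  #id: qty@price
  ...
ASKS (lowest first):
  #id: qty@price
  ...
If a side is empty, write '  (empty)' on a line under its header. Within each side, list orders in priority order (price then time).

After op 1 [order #1] limit_buy(price=97, qty=4): fills=none; bids=[#1:4@97] asks=[-]
After op 2 [order #2] limit_sell(price=105, qty=8): fills=none; bids=[#1:4@97] asks=[#2:8@105]
After op 3 [order #3] limit_buy(price=103, qty=10): fills=none; bids=[#3:10@103 #1:4@97] asks=[#2:8@105]
After op 4 cancel(order #1): fills=none; bids=[#3:10@103] asks=[#2:8@105]
After op 5 [order #4] market_buy(qty=5): fills=#4x#2:5@105; bids=[#3:10@103] asks=[#2:3@105]
After op 6 [order #5] market_buy(qty=4): fills=#5x#2:3@105; bids=[#3:10@103] asks=[-]
After op 7 [order #6] limit_buy(price=100, qty=8): fills=none; bids=[#3:10@103 #6:8@100] asks=[-]

Answer: BIDS (highest first):
  #3: 10@103
  #6: 8@100
ASKS (lowest first):
  (empty)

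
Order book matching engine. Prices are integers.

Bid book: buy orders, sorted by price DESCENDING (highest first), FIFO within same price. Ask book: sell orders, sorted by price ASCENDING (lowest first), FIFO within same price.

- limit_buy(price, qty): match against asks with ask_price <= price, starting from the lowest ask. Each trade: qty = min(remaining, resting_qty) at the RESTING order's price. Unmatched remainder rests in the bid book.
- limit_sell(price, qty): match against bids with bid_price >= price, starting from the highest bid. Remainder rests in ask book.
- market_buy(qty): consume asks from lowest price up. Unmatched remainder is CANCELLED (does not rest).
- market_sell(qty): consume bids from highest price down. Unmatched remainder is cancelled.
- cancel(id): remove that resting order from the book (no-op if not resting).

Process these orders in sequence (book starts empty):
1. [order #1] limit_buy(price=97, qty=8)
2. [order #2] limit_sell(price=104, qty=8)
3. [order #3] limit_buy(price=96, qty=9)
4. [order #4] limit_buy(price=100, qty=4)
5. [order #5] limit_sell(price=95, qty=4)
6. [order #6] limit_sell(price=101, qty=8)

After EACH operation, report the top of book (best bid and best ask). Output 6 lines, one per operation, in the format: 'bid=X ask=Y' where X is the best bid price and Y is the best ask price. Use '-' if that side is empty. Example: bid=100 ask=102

After op 1 [order #1] limit_buy(price=97, qty=8): fills=none; bids=[#1:8@97] asks=[-]
After op 2 [order #2] limit_sell(price=104, qty=8): fills=none; bids=[#1:8@97] asks=[#2:8@104]
After op 3 [order #3] limit_buy(price=96, qty=9): fills=none; bids=[#1:8@97 #3:9@96] asks=[#2:8@104]
After op 4 [order #4] limit_buy(price=100, qty=4): fills=none; bids=[#4:4@100 #1:8@97 #3:9@96] asks=[#2:8@104]
After op 5 [order #5] limit_sell(price=95, qty=4): fills=#4x#5:4@100; bids=[#1:8@97 #3:9@96] asks=[#2:8@104]
After op 6 [order #6] limit_sell(price=101, qty=8): fills=none; bids=[#1:8@97 #3:9@96] asks=[#6:8@101 #2:8@104]

Answer: bid=97 ask=-
bid=97 ask=104
bid=97 ask=104
bid=100 ask=104
bid=97 ask=104
bid=97 ask=101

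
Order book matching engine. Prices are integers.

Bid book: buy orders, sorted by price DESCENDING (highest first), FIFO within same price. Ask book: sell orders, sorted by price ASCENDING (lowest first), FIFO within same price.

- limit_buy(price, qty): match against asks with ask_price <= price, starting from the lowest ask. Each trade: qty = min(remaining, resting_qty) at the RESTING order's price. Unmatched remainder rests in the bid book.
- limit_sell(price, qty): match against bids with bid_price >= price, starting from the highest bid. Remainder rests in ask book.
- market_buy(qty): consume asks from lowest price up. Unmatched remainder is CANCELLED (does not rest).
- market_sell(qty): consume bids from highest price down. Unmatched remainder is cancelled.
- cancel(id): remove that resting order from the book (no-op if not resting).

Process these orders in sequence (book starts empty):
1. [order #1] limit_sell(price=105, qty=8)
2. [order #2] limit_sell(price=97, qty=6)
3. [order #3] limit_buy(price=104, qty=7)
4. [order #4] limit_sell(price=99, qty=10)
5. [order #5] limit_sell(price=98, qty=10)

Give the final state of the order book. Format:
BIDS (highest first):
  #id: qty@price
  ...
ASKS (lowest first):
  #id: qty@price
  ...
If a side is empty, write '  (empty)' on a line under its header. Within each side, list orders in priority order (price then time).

Answer: BIDS (highest first):
  (empty)
ASKS (lowest first):
  #5: 10@98
  #4: 9@99
  #1: 8@105

Derivation:
After op 1 [order #1] limit_sell(price=105, qty=8): fills=none; bids=[-] asks=[#1:8@105]
After op 2 [order #2] limit_sell(price=97, qty=6): fills=none; bids=[-] asks=[#2:6@97 #1:8@105]
After op 3 [order #3] limit_buy(price=104, qty=7): fills=#3x#2:6@97; bids=[#3:1@104] asks=[#1:8@105]
After op 4 [order #4] limit_sell(price=99, qty=10): fills=#3x#4:1@104; bids=[-] asks=[#4:9@99 #1:8@105]
After op 5 [order #5] limit_sell(price=98, qty=10): fills=none; bids=[-] asks=[#5:10@98 #4:9@99 #1:8@105]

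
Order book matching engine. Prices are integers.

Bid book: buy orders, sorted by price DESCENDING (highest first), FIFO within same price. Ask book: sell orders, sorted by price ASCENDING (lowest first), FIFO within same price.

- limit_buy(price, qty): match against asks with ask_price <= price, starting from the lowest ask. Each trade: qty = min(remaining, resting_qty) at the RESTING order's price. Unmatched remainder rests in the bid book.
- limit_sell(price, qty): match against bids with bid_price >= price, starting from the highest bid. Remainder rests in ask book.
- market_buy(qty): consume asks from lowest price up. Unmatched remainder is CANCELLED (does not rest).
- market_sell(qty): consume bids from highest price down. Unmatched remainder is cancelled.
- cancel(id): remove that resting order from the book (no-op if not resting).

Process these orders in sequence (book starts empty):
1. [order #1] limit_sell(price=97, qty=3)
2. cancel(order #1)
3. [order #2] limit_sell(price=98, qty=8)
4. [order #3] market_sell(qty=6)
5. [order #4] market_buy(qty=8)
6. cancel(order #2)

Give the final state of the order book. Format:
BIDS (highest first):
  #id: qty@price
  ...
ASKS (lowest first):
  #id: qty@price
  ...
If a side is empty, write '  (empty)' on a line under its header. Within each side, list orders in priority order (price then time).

After op 1 [order #1] limit_sell(price=97, qty=3): fills=none; bids=[-] asks=[#1:3@97]
After op 2 cancel(order #1): fills=none; bids=[-] asks=[-]
After op 3 [order #2] limit_sell(price=98, qty=8): fills=none; bids=[-] asks=[#2:8@98]
After op 4 [order #3] market_sell(qty=6): fills=none; bids=[-] asks=[#2:8@98]
After op 5 [order #4] market_buy(qty=8): fills=#4x#2:8@98; bids=[-] asks=[-]
After op 6 cancel(order #2): fills=none; bids=[-] asks=[-]

Answer: BIDS (highest first):
  (empty)
ASKS (lowest first):
  (empty)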